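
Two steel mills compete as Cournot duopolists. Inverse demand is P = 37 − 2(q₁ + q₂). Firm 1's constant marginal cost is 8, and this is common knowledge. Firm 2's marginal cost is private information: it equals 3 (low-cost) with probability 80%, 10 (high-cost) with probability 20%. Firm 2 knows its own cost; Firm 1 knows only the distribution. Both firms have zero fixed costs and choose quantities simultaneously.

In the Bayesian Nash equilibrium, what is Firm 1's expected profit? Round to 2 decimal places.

35.84

Type-c best response for Firm 2: q₂(c) = (37 − c)/4 − q₁/2.
Firm 1 maximizes expected profit; its first-order condition is 37 − 4q₁ − 2E[q₂] − 8 = 0.
Substituting E[q₂] and solving: E[c₂] = 4.4, so q₁ = (37 − 2·8 + 4.4)/6 = 4.23333.
E[P] = 37 − 2·(q₁ + E[q₂]) = 16.4667; Firm 1's expected profit = (E[P] − 8)·q₁ = (16.4667 − 8)·4.23333 = 35.8422.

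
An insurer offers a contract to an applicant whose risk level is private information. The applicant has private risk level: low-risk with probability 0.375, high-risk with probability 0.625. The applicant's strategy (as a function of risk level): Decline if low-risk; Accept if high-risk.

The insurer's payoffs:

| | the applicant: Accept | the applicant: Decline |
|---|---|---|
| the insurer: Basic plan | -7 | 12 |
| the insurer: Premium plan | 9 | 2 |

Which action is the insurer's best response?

Compute the insurer's expected payoff for each action, taking the expectation over the applicant's type.
E[Basic plan] = 0.375·(12) + 0.625·(-7) = 0.125
E[Premium plan] = 0.375·(2) + 0.625·(9) = 6.375
Best response: Premium plan (6.375 is the largest).

Premium plan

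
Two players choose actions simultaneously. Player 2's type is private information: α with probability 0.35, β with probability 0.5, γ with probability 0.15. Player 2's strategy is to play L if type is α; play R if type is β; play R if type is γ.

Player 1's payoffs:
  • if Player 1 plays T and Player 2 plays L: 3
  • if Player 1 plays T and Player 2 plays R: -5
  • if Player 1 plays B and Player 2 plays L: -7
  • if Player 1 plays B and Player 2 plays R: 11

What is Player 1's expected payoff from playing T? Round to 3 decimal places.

-2.200

E[T] = 0.35·3 + 0.5·(-5) + 0.15·(-5) = 1.05 + (-2.5) + (-0.75) = -2.2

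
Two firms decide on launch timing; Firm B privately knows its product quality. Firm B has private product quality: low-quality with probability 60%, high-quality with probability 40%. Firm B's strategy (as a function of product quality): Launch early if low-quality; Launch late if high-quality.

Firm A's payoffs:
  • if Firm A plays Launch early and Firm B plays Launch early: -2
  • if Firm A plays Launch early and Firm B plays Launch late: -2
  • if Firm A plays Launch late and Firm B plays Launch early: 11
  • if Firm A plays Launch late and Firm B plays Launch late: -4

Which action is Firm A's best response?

E[Launch early] = 0.6·(-2) + 0.4·(-2) = -2
E[Launch late] = 0.6·(11) + 0.4·(-4) = 5
Best response: Launch late (5 is the largest).

Launch late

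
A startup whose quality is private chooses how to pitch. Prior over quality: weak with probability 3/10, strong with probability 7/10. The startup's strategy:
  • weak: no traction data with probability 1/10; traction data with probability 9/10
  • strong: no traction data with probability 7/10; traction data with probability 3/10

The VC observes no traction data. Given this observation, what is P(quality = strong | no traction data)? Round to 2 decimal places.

Apply Bayes' rule using the sender's strategy as the likelihood.
P(no traction data) = (3/10)·(1/10) + (7/10)·(7/10) = 13/25
P(strong | no traction data) = ((7/10)·(7/10)) / (13/25) = (49/100) / (13/25) = 49/52

0.94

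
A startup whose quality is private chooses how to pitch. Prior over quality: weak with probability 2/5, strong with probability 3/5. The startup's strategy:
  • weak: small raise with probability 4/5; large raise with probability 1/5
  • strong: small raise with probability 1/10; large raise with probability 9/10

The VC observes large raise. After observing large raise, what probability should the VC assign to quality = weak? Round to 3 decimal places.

Apply Bayes' rule using the sender's strategy as the likelihood.
P(large raise) = (2/5)·(1/5) + (3/5)·(9/10) = 31/50
P(weak | large raise) = ((2/5)·(1/5)) / (31/50) = (2/25) / (31/50) = 4/31

0.129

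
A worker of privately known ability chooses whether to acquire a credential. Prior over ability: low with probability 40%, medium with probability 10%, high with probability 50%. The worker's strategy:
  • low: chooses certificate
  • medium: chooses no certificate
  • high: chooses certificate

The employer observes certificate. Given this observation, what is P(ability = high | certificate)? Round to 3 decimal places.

Apply Bayes' rule using the sender's strategy as the likelihood.
P(certificate) = 0.4·1 + 0.1·0 + 0.5·1 = 0.9
P(high | certificate) = (0.5·1) / 0.9 = 0.5 / 0.9 = 0.555556

0.556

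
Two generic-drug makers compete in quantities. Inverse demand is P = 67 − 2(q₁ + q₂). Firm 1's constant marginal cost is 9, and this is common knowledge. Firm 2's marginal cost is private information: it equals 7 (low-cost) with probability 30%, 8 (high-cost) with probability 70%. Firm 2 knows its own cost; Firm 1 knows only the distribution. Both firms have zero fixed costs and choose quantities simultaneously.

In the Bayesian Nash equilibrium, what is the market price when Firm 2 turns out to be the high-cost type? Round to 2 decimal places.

Firm 2 with cost c maximizes (67 − 2(q₁+q₂) − c)·q₂, giving q₂(c) = (67 − c − 2q₁)/4.
E[c₂] = 0.3·7 + 0.7·8 = 7.7
Firm 1's FOC against E[q₂] yields q₁ = (67 − 2·9 + E[c₂])/6 = (67 − 18 + 7.7)/6 = 9.45.
q₂(high-cost) = 10.025, so P = 67 − 2·(9.45 + 10.025) = 28.05.

28.05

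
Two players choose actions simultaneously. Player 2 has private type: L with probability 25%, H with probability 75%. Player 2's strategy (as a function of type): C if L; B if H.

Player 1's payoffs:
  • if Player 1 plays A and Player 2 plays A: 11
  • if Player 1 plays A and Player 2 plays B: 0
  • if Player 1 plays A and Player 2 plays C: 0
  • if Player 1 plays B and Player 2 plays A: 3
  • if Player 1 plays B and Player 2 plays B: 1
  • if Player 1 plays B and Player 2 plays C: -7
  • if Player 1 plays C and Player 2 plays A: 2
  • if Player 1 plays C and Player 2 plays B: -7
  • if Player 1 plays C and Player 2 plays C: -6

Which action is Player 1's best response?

A

E[A] = 0.25·(0) + 0.75·(0) = 0
E[B] = 0.25·(-7) + 0.75·(1) = -1
E[C] = 0.25·(-6) + 0.75·(-7) = -6.75
Best response: A (0 is the largest).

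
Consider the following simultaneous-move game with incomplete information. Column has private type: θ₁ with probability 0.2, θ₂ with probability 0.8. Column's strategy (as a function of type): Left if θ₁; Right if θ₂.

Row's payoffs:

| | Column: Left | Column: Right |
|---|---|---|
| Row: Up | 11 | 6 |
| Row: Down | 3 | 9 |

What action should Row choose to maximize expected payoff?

E[Up] = 0.2·(11) + 0.8·(6) = 7
E[Down] = 0.2·(3) + 0.8·(9) = 7.8
Best response: Down (7.8 is the largest).

Down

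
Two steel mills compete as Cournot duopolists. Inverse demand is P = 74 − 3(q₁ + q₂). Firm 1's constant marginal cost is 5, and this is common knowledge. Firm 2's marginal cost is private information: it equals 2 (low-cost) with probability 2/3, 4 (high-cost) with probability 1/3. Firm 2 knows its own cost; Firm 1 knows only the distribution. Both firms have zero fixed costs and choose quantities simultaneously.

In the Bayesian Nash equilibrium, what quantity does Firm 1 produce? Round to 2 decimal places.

Each type of Firm 2 best-responds to q₁; Firm 1 best-responds to the expected q₂ over Firm 2's types.
Firm 2 with cost c maximizes (74 − 3(q₁+q₂) − c)·q₂, giving q₂(c) = (74 − c − 3q₁)/6.
E[c₂] = 2/3·2 + 1/3·4 = 2.66667
Firm 1's FOC against E[q₂] yields q₁ = (74 − 2·5 + E[c₂])/9 = (74 − 10 + 2.66667)/9 = 7.40741.

7.41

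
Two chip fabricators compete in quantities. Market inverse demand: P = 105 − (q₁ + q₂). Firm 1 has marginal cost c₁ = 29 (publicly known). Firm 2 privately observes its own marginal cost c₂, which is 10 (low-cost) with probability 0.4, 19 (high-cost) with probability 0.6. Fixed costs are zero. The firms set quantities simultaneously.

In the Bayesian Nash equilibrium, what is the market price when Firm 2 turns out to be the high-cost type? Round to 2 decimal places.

Type-c best response for Firm 2: q₂(c) = (105 − c)/2 − q₁/2.
Firm 1 maximizes expected profit; its first-order condition is 105 − 2q₁ − E[q₂] − 29 = 0.
Substituting E[q₂] and solving: E[c₂] = 15.4, so q₁ = (105 − 2·29 + 15.4)/3 = 20.8.
q₂(high-cost) = 32.6, so P = 105 − (20.8 + 32.6) = 51.6.

51.60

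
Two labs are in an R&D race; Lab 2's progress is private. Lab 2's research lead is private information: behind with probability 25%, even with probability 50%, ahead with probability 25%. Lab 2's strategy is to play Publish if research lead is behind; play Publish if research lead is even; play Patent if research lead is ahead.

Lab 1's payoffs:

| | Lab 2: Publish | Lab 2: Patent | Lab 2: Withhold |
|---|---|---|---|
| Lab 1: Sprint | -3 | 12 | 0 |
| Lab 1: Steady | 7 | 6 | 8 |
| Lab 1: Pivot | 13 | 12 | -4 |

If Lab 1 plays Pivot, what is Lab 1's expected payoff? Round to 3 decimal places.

12.750

E[Pivot] = 0.25·13 + 0.5·13 + 0.25·12 = 3.25 + 6.5 + 3 = 12.75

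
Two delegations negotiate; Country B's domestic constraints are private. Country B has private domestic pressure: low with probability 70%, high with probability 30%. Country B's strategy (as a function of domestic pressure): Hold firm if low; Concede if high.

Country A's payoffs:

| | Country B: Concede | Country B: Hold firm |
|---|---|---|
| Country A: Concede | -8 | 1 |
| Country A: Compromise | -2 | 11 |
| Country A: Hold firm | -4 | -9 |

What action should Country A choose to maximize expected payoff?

Compromise

Compute Country A's expected payoff for each action, taking the expectation over Country B's type.
E[Concede] = 0.7·(1) + 0.3·(-8) = -1.7
E[Compromise] = 0.7·(11) + 0.3·(-2) = 7.1
E[Hold firm] = 0.7·(-9) + 0.3·(-4) = -7.5
Best response: Compromise (7.1 is the largest).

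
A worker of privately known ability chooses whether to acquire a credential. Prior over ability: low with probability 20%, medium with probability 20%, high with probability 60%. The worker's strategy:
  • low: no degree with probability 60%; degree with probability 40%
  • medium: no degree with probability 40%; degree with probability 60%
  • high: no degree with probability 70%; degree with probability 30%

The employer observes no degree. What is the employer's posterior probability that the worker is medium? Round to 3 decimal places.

Apply Bayes' rule using the sender's strategy as the likelihood.
P(no degree) = 0.2·0.6 + 0.2·0.4 + 0.6·0.7 = 0.62
P(medium | no degree) = (0.2·0.4) / 0.62 = 0.08 / 0.62 = 0.129032

0.129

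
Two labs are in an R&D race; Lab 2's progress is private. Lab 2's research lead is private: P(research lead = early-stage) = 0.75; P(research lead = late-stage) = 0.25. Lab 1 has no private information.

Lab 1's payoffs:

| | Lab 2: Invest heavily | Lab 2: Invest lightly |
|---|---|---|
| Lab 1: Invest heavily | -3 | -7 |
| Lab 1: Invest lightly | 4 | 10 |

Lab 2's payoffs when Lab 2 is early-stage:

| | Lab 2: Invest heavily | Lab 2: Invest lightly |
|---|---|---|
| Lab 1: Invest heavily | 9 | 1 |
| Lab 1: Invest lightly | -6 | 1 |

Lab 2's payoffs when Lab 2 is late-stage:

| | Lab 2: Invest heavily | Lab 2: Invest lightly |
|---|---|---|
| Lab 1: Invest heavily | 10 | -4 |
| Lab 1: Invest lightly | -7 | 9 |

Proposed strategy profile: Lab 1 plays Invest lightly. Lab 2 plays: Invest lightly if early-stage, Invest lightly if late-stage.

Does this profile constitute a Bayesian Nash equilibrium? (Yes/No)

A profile is a BNE iff every type of every player is best-responding given beliefs about the other side.
Lab 1 plays Invest lightly: E[Invest lightly] = 0.75·(10) + 0.25·(10) = 10; E[Invest heavily] = -7. Best-responding. ✓
Lab 2 (research lead early-stage), facing Invest lightly: Invest heavily gives -6, Invest lightly gives 1. Proposed Invest lightly is best. ✓
Lab 2 (research lead late-stage), facing Invest lightly: Invest heavily gives -7, Invest lightly gives 9. Proposed Invest lightly is best. ✓

Yes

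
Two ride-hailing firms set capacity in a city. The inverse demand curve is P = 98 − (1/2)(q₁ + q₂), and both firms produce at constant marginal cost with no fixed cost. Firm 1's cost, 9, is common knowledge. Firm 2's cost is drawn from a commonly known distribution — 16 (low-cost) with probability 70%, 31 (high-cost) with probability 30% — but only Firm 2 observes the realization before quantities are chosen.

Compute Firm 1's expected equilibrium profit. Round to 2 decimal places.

Firm 2 with cost c maximizes (98 − (1/2)(q₁+q₂) − c)·q₂, giving q₂(c) = (98 − c − (1/2)q₁).
E[c₂] = 0.7·16 + 0.3·31 = 20.5
Firm 1's FOC against E[q₂] yields q₁ = (98 − 2·9 + E[c₂])/(3/2) = (98 − 18 + 20.5)/(3/2) = 67.
E[P] = 98 − (1/2)·(q₁ + E[q₂]) = 42.5; Firm 1's expected profit = (E[P] − 9)·q₁ = (42.5 − 9)·67 = 2244.5.

2244.50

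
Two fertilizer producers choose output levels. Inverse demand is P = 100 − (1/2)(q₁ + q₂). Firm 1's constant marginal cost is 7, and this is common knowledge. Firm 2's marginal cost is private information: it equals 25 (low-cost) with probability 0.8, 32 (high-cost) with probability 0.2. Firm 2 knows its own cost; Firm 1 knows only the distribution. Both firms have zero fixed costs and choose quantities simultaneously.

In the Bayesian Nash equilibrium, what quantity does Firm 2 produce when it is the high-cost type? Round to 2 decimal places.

30.53

Type-c best response for Firm 2: q₂(c) = (100 − c) − q₁/2.
Firm 1 maximizes expected profit; its first-order condition is 100 − q₁ − (1/2)E[q₂] − 7 = 0.
Substituting E[q₂] and solving: E[c₂] = 26.4, so q₁ = (100 − 2·7 + 26.4)/(3/2) = 74.9333.
q₂(high-cost) = (100 − 32 − (1/2)·74.9333) = 30.5333.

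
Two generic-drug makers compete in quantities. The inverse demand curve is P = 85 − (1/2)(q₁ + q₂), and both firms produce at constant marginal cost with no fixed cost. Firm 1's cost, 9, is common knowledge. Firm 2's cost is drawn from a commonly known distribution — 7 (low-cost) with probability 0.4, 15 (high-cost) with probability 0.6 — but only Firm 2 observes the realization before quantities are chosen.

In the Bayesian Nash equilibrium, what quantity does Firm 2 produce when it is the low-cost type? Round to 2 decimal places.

51.73

Each type of Firm 2 best-responds to q₁; Firm 1 best-responds to the expected q₂ over Firm 2's types.
Firm 2 with cost c maximizes (85 − (1/2)(q₁+q₂) − c)·q₂, giving q₂(c) = (85 − c − (1/2)q₁).
E[c₂] = 0.4·7 + 0.6·15 = 11.8
Firm 1's FOC against E[q₂] yields q₁ = (85 − 2·9 + E[c₂])/(3/2) = (85 − 18 + 11.8)/(3/2) = 52.5333.
q₂(low-cost) = (85 − 7 − (1/2)·52.5333) = 51.7333.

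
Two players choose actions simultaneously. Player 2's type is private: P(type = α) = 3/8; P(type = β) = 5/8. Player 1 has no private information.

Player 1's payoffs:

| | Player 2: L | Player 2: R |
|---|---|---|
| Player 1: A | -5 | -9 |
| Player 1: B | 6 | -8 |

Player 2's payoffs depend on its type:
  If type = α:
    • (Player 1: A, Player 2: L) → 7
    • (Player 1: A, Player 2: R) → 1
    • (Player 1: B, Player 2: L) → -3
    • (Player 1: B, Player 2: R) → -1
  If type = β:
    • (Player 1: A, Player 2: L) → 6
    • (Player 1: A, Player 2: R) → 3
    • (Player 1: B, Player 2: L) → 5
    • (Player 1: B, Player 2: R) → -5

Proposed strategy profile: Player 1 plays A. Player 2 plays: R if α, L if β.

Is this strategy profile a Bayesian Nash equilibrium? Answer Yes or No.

Player 1 plays A: E[A] = 3/8·(-9) + 5/8·(-5) = -13/2; E[B] = 3/4. Not best-responding. ✗
Player 2 (type α), facing A: L gives 7, R gives 1. Proposed R is not best — profitable deviation exists. ✗
Player 2 (type β), facing A: L gives 6, R gives 3. Proposed L is best. ✓

No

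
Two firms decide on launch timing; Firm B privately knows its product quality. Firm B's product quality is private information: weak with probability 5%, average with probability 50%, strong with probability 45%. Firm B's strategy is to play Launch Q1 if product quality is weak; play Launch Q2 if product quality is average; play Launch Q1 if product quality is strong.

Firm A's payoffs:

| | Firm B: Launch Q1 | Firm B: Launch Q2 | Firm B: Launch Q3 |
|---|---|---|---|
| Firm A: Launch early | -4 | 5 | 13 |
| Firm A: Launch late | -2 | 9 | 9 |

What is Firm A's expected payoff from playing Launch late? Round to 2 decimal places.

E[Launch late] = 0.05·(-2) + 0.5·9 + 0.45·(-2) = (-0.1) + 4.5 + (-0.9) = 3.5

3.50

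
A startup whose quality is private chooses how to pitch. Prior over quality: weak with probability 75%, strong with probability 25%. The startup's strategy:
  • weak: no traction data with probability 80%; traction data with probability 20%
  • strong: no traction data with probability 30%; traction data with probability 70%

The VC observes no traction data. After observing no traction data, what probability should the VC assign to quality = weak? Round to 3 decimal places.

0.889

Apply Bayes' rule using the sender's strategy as the likelihood.
P(no traction data) = 0.75·0.8 + 0.25·0.3 = 0.675
P(weak | no traction data) = (0.75·0.8) / 0.675 = 0.6 / 0.675 = 0.888889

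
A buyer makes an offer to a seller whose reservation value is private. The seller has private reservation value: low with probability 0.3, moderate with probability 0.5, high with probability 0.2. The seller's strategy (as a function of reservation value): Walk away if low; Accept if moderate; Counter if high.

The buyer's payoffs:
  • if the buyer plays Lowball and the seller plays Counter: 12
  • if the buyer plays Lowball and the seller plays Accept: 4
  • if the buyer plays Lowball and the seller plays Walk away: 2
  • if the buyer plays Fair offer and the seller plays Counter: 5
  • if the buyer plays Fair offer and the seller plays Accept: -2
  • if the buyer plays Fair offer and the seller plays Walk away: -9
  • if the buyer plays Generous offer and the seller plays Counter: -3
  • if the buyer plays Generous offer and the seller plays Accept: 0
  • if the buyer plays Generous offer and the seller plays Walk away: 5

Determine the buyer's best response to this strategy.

E[Lowball] = 0.3·(2) + 0.5·(4) + 0.2·(12) = 5
E[Fair offer] = 0.3·(-9) + 0.5·(-2) + 0.2·(5) = -2.7
E[Generous offer] = 0.3·(5) + 0.5·(0) + 0.2·(-3) = 0.9
Best response: Lowball (5 is the largest).

Lowball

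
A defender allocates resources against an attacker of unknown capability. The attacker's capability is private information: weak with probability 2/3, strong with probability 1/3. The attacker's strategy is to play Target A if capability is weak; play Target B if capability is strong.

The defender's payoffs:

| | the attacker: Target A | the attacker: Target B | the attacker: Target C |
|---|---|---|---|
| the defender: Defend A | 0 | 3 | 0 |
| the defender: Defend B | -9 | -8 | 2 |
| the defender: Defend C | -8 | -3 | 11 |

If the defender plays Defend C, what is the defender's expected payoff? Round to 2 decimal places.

-6.33

E[Defend C] = 2/3·(-8) + 1/3·(-3) = (-16/3) + (-1) = -19/3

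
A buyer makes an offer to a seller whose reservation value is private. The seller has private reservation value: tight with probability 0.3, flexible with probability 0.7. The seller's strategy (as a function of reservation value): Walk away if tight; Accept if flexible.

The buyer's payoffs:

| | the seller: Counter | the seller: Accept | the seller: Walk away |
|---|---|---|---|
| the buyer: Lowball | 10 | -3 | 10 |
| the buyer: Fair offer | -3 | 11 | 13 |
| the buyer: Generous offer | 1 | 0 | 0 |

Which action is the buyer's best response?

Fair offer

E[Lowball] = 0.3·(10) + 0.7·(-3) = 0.9
E[Fair offer] = 0.3·(13) + 0.7·(11) = 11.6
E[Generous offer] = 0.3·(0) + 0.7·(0) = 0
Best response: Fair offer (11.6 is the largest).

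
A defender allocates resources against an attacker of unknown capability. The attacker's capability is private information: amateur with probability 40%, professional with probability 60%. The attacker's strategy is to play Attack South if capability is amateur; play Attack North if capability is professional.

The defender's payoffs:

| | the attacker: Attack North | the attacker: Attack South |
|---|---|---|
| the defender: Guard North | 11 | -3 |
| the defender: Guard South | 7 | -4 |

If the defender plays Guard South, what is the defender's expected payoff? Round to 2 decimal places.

E[Guard South] = 0.4·(-4) + 0.6·7 = (-1.6) + 4.2 = 2.6

2.60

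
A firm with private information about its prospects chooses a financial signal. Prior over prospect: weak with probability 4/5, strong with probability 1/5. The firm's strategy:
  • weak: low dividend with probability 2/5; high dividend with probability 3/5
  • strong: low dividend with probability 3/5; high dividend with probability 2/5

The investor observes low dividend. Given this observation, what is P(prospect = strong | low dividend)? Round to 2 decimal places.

0.27

P(low dividend) = (4/5)·(2/5) + (1/5)·(3/5) = 11/25
P(strong | low dividend) = ((1/5)·(3/5)) / (11/25) = (3/25) / (11/25) = 3/11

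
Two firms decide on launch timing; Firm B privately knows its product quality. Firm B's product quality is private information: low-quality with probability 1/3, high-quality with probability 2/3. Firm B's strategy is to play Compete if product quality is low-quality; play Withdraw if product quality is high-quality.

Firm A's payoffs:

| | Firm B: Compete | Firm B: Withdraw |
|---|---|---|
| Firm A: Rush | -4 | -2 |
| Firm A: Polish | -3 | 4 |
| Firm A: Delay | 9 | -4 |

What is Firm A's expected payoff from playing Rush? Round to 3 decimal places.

E[Rush] = 1/3·(-4) + 2/3·(-2) = (-4/3) + (-4/3) = -8/3

-2.667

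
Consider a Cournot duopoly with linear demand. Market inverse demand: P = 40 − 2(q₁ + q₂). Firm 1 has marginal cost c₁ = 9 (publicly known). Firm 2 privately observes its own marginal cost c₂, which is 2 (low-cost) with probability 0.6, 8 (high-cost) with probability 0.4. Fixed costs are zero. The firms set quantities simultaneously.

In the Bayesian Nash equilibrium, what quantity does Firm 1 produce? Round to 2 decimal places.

4.40

Firm 2 with cost c maximizes (40 − 2(q₁+q₂) − c)·q₂, giving q₂(c) = (40 − c − 2q₁)/4.
E[c₂] = 0.6·2 + 0.4·8 = 4.4
Firm 1's FOC against E[q₂] yields q₁ = (40 − 2·9 + E[c₂])/6 = (40 − 18 + 4.4)/6 = 4.4.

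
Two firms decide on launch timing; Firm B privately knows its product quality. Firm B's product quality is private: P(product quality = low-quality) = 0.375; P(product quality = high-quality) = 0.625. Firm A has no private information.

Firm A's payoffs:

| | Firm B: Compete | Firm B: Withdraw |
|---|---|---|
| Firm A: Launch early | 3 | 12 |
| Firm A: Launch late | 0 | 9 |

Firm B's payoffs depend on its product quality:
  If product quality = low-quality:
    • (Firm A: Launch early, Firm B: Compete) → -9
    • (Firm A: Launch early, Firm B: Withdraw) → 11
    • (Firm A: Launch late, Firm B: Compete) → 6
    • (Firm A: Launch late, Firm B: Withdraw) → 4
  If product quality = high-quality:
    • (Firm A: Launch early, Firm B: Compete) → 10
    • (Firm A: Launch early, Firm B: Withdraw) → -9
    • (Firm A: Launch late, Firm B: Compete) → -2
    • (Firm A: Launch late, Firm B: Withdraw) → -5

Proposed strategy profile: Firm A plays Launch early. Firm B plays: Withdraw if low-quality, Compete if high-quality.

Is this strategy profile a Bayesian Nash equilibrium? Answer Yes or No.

A profile is a BNE iff every type of every player is best-responding given beliefs about the other side.
Firm A plays Launch early: E[Launch early] = 0.375·(12) + 0.625·(3) = 6.375; E[Launch late] = 3.375. Best-responding. ✓
Firm B (product quality low-quality), facing Launch early: Compete gives -9, Withdraw gives 11. Proposed Withdraw is best. ✓
Firm B (product quality high-quality), facing Launch early: Compete gives 10, Withdraw gives -9. Proposed Compete is best. ✓

Yes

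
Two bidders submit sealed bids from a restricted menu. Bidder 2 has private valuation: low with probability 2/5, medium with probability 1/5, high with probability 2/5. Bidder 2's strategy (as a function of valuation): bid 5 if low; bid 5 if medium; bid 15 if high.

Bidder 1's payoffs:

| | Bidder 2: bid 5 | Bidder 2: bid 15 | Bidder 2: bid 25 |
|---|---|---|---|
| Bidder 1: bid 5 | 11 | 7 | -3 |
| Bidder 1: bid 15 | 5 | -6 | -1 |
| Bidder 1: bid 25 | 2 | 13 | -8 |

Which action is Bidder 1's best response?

Compute Bidder 1's expected payoff for each action, taking the expectation over Bidder 2's type.
E[bid 5] = 2/5·(11) + 1/5·(11) + 2/5·(7) = 47/5
E[bid 15] = 2/5·(5) + 1/5·(5) + 2/5·(-6) = 3/5
E[bid 25] = 2/5·(2) + 1/5·(2) + 2/5·(13) = 32/5
Best response: bid 5 (47/5 is the largest).

bid 5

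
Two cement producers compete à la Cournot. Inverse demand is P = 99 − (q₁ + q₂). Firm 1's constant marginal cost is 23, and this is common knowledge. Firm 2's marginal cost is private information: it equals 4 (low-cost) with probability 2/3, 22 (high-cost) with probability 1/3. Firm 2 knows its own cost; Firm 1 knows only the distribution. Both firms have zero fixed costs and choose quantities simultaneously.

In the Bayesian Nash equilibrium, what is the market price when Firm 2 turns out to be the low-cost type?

Type-c best response for Firm 2: q₂(c) = (99 − c)/2 − q₁/2.
Firm 1 maximizes expected profit; its first-order condition is 99 − 2q₁ − E[q₂] − 23 = 0.
Substituting E[q₂] and solving: E[c₂] = 10, so q₁ = (99 − 2·23 + 10)/3 = 21.
q₂(low-cost) = 37, so P = 99 − (21 + 37) = 41.

41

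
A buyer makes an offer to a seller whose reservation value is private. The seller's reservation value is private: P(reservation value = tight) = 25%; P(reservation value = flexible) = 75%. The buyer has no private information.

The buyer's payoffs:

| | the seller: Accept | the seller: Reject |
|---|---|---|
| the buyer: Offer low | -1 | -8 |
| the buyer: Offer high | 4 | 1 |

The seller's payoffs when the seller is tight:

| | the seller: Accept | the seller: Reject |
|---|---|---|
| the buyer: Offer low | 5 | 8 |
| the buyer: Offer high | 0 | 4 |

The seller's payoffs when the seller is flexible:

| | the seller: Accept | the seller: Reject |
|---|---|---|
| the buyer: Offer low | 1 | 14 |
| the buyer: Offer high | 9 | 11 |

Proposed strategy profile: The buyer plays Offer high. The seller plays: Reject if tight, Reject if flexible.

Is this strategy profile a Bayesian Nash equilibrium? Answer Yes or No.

Yes

The buyer plays Offer high: E[Offer high] = 0.25·(1) + 0.75·(1) = 1; E[Offer low] = -8. Best-responding. ✓
The seller (reservation value tight), facing Offer high: Accept gives 0, Reject gives 4. Proposed Reject is best. ✓
The seller (reservation value flexible), facing Offer high: Accept gives 9, Reject gives 11. Proposed Reject is best. ✓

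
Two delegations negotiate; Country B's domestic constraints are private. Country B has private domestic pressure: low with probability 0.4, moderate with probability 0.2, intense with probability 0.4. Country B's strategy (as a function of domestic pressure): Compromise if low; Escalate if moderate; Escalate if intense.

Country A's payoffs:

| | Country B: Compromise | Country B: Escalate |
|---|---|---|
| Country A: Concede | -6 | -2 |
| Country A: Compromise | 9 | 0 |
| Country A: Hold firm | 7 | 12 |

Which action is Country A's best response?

Hold firm

Compute Country A's expected payoff for each action, taking the expectation over Country B's type.
E[Concede] = 0.4·(-6) + 0.2·(-2) + 0.4·(-2) = -3.6
E[Compromise] = 0.4·(9) + 0.2·(0) + 0.4·(0) = 3.6
E[Hold firm] = 0.4·(7) + 0.2·(12) + 0.4·(12) = 10
Best response: Hold firm (10 is the largest).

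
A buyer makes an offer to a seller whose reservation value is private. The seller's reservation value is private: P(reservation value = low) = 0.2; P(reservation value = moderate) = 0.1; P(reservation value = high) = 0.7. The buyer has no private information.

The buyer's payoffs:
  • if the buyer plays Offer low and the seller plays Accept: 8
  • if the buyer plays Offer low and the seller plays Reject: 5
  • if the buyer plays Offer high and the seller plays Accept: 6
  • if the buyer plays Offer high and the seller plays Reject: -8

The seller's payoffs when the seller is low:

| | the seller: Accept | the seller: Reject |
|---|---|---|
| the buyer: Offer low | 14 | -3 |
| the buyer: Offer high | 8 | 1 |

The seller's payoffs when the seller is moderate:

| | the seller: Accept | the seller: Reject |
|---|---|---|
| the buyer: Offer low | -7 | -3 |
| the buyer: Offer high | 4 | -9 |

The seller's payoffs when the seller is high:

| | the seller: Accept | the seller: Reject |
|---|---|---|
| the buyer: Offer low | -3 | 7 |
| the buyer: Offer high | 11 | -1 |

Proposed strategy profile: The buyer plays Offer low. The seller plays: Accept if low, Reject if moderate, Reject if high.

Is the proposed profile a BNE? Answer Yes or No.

The buyer plays Offer low: E[Offer low] = 0.2·(8) + 0.1·(5) + 0.7·(5) = 5.6; E[Offer high] = -5.2. Best-responding. ✓
The seller (reservation value low), facing Offer low: Accept gives 14, Reject gives -3. Proposed Accept is best. ✓
The seller (reservation value moderate), facing Offer low: Accept gives -7, Reject gives -3. Proposed Reject is best. ✓
The seller (reservation value high), facing Offer low: Accept gives -3, Reject gives 7. Proposed Reject is best. ✓

Yes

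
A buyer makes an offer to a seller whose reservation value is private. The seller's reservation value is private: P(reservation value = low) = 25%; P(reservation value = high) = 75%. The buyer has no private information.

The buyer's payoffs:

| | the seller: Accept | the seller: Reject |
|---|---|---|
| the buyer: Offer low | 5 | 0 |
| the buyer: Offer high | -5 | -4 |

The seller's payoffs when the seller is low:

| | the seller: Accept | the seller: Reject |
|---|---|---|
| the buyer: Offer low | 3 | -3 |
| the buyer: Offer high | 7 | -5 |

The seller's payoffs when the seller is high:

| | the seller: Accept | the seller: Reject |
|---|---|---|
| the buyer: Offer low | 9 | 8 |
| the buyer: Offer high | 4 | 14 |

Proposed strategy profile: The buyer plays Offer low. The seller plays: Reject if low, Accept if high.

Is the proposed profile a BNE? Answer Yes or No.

A profile is a BNE iff every type of every player is best-responding given beliefs about the other side.
The buyer plays Offer low: E[Offer low] = 0.25·(0) + 0.75·(5) = 3.75; E[Offer high] = -4.75. Best-responding. ✓
The seller (reservation value low), facing Offer low: Accept gives 3, Reject gives -3. Proposed Reject is not best — profitable deviation exists. ✗
The seller (reservation value high), facing Offer low: Accept gives 9, Reject gives 8. Proposed Accept is best. ✓

No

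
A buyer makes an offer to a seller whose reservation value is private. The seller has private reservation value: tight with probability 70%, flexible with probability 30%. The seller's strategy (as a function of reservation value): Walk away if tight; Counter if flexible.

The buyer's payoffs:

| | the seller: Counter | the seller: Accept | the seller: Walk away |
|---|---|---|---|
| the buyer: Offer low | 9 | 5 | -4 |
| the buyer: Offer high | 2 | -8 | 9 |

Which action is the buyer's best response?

Compute the buyer's expected payoff for each action, taking the expectation over the seller's type.
E[Offer low] = 0.7·(-4) + 0.3·(9) = -0.1
E[Offer high] = 0.7·(9) + 0.3·(2) = 6.9
Best response: Offer high (6.9 is the largest).

Offer high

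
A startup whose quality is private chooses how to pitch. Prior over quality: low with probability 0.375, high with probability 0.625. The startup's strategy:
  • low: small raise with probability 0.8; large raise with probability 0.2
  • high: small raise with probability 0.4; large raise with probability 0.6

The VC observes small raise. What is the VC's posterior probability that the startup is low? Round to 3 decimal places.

Apply Bayes' rule using the sender's strategy as the likelihood.
P(small raise) = 0.375·0.8 + 0.625·0.4 = 0.55
P(low | small raise) = (0.375·0.8) / 0.55 = 0.3 / 0.55 = 0.545455

0.545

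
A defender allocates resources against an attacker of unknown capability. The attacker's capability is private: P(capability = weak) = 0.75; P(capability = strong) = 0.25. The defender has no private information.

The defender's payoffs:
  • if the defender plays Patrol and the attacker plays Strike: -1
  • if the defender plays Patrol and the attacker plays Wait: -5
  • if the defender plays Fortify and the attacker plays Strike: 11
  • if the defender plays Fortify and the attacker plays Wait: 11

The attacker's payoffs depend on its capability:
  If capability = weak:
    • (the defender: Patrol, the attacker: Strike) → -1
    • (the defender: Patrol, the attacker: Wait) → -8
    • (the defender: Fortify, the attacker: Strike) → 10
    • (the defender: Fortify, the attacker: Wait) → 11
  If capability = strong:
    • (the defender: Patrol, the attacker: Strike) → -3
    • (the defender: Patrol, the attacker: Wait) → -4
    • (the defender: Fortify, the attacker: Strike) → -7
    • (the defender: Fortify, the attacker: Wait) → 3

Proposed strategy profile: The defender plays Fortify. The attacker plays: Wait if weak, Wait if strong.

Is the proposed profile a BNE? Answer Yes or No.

Yes

The defender plays Fortify: E[Fortify] = 0.75·(11) + 0.25·(11) = 11; E[Patrol] = -5. Best-responding. ✓
The attacker (capability weak), facing Fortify: Strike gives 10, Wait gives 11. Proposed Wait is best. ✓
The attacker (capability strong), facing Fortify: Strike gives -7, Wait gives 3. Proposed Wait is best. ✓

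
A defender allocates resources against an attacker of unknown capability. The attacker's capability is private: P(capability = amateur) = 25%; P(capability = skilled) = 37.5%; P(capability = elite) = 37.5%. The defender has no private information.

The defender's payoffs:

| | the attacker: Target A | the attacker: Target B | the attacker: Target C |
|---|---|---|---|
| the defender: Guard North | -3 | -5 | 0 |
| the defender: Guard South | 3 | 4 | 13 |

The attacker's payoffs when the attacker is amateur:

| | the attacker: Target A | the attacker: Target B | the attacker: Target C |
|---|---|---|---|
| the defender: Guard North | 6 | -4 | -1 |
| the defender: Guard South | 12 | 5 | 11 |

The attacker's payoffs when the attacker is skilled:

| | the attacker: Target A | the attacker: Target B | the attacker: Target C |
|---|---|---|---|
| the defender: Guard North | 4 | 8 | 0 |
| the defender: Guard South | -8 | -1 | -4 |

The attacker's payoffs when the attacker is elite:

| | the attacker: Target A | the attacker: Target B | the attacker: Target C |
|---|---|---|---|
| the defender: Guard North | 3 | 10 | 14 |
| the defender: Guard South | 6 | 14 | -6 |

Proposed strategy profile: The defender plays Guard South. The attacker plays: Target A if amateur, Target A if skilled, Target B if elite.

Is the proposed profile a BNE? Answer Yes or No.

No

The defender plays Guard South: E[Guard South] = 0.25·(3) + 0.375·(3) + 0.375·(4) = 3.375; E[Guard North] = -3.75. Best-responding. ✓
The attacker (capability amateur), facing Guard South: Target A gives 12, Target B gives 5, Target C gives 11. Proposed Target A is best. ✓
The attacker (capability skilled), facing Guard South: Target A gives -8, Target B gives -1, Target C gives -4. Proposed Target A is not best — profitable deviation exists. ✗
The attacker (capability elite), facing Guard South: Target A gives 6, Target B gives 14, Target C gives -6. Proposed Target B is best. ✓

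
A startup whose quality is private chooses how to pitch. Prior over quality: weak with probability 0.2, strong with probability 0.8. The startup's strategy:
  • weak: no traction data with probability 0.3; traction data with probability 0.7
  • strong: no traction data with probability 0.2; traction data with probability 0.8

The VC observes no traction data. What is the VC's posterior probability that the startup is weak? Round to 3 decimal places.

0.273

P(no traction data) = 0.2·0.3 + 0.8·0.2 = 0.22
P(weak | no traction data) = (0.2·0.3) / 0.22 = 0.06 / 0.22 = 0.272727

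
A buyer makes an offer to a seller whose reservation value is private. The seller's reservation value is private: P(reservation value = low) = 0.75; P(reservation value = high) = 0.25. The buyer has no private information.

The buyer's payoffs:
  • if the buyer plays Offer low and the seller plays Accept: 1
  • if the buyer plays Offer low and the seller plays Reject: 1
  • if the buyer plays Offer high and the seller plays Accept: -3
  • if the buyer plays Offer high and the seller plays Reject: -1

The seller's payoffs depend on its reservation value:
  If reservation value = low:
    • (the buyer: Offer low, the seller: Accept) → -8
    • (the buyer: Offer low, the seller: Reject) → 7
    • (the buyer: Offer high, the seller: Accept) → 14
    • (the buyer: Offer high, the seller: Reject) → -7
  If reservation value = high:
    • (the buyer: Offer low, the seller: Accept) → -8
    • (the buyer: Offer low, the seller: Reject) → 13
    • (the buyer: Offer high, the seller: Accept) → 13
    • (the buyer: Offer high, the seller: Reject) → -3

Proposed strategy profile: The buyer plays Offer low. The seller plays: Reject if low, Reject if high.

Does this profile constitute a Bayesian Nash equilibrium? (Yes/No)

Yes

A profile is a BNE iff every type of every player is best-responding given beliefs about the other side.
The buyer plays Offer low: E[Offer low] = 0.75·(1) + 0.25·(1) = 1; E[Offer high] = -1. Best-responding. ✓
The seller (reservation value low), facing Offer low: Accept gives -8, Reject gives 7. Proposed Reject is best. ✓
The seller (reservation value high), facing Offer low: Accept gives -8, Reject gives 13. Proposed Reject is best. ✓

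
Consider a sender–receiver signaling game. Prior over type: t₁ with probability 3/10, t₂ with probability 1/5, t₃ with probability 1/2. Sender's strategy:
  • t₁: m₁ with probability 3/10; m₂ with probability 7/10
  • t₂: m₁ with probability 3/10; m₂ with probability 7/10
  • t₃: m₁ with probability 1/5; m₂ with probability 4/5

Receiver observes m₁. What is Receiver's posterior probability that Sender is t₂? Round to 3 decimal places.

P(m₁) = (3/10)·(3/10) + (1/5)·(3/10) + (1/2)·(1/5) = 1/4
P(t₂ | m₁) = ((1/5)·(3/10)) / (1/4) = (3/50) / (1/4) = 6/25

0.240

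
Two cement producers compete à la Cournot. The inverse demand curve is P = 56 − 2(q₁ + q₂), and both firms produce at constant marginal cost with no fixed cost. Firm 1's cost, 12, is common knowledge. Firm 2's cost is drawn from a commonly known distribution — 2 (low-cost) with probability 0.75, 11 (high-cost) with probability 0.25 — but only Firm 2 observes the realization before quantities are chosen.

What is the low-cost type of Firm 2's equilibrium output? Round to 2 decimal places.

Type-c best response for Firm 2: q₂(c) = (56 − c)/4 − q₁/2.
Firm 1 maximizes expected profit; its first-order condition is 56 − 4q₁ − 2E[q₂] − 12 = 0.
Substituting E[q₂] and solving: E[c₂] = 4.25, so q₁ = (56 − 2·12 + 4.25)/6 = 6.04167.
q₂(low-cost) = (56 − 2 − 2·6.04167)/4 = 10.4792.

10.48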